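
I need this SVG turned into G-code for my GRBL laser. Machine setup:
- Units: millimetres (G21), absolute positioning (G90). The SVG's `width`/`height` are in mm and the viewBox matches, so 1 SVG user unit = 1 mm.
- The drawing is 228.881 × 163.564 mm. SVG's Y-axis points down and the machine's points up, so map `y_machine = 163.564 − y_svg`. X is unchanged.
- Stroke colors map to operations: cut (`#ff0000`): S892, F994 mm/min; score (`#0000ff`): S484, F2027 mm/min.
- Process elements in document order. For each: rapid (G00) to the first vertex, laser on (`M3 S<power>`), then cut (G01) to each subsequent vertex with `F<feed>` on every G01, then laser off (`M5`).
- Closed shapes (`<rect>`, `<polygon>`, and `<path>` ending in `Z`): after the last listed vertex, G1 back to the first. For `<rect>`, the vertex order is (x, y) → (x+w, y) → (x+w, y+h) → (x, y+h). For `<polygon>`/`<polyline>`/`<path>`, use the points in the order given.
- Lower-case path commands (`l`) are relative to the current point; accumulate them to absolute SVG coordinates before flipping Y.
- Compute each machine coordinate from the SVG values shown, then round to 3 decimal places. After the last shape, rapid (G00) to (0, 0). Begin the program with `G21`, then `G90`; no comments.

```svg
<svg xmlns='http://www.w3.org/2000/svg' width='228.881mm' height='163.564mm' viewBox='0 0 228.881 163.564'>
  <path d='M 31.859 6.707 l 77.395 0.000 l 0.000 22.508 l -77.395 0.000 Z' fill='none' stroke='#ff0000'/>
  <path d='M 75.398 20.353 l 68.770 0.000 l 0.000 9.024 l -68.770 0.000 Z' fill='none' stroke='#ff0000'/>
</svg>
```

G21
G90
G00 X31.859 Y156.857
M3 S892
G01 X109.254 Y156.857 F994
G01 X109.254 Y134.349 F994
G01 X31.859 Y134.349 F994
G01 X31.859 Y156.857 F994
M5
G00 X75.398 Y143.211
M3 S892
G01 X144.168 Y143.211 F994
G01 X144.168 Y134.187 F994
G01 X75.398 Y134.187 F994
G01 X75.398 Y143.211 F994
M5
G00 X0.000 Y0.000

Since the viewBox matches the mm dimensions, user units are millimetres directly. The only transform is the Y-flip y_m = 163.564 − y_svg.

Shape 1 is a rectangle drawn with `<path>`. Its stroke #ff0000 means cut at S892, F994. After flipping Y the toolpath is (31.859,156.857) → (109.254,156.857) → (109.254,134.349) → (31.859,134.349) → (31.859,156.857), returning to the start.

Shape 2 is a rectangle drawn with `<path>`. Its stroke #ff0000 means cut at S892, F994. After flipping Y the toolpath is (75.398,143.211) → (144.168,143.211) → (144.168,134.187) → (75.398,134.187) → (75.398,143.211), returning to the start.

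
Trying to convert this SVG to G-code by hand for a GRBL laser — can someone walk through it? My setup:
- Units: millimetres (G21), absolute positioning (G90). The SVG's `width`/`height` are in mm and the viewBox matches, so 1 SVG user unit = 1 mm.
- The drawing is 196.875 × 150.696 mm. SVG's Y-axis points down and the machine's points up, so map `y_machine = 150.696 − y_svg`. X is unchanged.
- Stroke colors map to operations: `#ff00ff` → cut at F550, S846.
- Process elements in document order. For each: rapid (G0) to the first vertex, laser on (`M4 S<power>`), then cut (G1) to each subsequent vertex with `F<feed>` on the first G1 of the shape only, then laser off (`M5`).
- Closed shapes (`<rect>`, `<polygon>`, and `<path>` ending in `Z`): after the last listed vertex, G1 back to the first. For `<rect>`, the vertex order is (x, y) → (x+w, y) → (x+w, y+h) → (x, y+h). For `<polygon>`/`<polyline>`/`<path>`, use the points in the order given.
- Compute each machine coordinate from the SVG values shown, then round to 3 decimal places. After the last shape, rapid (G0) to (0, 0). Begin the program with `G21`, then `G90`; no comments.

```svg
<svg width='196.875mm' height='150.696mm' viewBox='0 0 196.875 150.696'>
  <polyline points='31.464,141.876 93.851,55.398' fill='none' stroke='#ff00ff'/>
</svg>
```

viewBox `0 0 196.875 150.696` with mm width/height → 1 unit = 1 mm. Flip: y_m = 150.696 − y_svg.

**Shape 1** — `<polyline>` line segment, stroke `#ff00ff` → cut (S846, F550). Machine vertices: (31.464,8.820) → (93.851,95.298). Open path.

G21
G90
G0 X31.464 Y8.820
M4 S846
G1 X93.851 Y95.298 F550
M5
G0 X0.000 Y0.000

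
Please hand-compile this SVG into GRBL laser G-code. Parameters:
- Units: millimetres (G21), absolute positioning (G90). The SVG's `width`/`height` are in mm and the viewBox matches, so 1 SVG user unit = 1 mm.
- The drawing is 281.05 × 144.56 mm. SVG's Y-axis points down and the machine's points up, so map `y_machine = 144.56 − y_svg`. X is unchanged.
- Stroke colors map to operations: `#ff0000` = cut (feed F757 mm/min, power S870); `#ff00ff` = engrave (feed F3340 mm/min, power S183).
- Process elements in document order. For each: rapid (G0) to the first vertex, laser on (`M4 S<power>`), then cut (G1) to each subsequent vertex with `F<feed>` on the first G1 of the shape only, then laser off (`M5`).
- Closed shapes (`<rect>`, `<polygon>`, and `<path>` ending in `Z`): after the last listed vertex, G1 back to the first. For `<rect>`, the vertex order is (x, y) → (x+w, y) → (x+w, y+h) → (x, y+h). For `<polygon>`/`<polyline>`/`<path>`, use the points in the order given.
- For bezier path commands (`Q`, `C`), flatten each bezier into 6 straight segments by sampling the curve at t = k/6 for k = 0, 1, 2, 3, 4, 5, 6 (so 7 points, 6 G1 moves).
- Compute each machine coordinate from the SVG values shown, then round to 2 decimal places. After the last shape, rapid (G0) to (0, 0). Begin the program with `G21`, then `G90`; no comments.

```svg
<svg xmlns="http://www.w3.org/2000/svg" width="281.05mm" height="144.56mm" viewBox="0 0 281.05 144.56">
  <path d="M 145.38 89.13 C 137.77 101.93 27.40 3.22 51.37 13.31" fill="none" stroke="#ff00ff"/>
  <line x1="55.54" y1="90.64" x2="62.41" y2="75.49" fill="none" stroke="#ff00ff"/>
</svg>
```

G21
G90
G0 X145.38 Y55.43
M4 S183
G1 X134.11 Y57.30 F3340
G1 X112.30 Y71.64
G1 X86.53 Y92.32
G1 X63.40 Y113.23
G1 X49.48 Y128.25
G1 X51.37 Y131.25
M5
G0 X55.54 Y53.92
M4 S183
G1 X62.41 Y69.07 F3340
M5
G0 X0.00 Y0.00

Since the viewBox matches the mm dimensions, user units are millimetres directly. The only transform is the Y-flip y_m = 144.56 − y_svg.

Shape 1 is a cubic bezier drawn with `<path>`. Its stroke #ff00ff means engrave at S183, F3340. After flipping Y the toolpath is (145.38,55.43) → (134.11,57.30) → (112.30,71.64) → (86.53,92.32) → (63.40,113.23) → (49.48,128.25) → (51.37,131.25).

Shape 2 is a line segment drawn with `<line>`. Its stroke #ff00ff means engrave at S183, F3340. After flipping Y the toolpath is (55.54,53.92) → (62.41,69.07).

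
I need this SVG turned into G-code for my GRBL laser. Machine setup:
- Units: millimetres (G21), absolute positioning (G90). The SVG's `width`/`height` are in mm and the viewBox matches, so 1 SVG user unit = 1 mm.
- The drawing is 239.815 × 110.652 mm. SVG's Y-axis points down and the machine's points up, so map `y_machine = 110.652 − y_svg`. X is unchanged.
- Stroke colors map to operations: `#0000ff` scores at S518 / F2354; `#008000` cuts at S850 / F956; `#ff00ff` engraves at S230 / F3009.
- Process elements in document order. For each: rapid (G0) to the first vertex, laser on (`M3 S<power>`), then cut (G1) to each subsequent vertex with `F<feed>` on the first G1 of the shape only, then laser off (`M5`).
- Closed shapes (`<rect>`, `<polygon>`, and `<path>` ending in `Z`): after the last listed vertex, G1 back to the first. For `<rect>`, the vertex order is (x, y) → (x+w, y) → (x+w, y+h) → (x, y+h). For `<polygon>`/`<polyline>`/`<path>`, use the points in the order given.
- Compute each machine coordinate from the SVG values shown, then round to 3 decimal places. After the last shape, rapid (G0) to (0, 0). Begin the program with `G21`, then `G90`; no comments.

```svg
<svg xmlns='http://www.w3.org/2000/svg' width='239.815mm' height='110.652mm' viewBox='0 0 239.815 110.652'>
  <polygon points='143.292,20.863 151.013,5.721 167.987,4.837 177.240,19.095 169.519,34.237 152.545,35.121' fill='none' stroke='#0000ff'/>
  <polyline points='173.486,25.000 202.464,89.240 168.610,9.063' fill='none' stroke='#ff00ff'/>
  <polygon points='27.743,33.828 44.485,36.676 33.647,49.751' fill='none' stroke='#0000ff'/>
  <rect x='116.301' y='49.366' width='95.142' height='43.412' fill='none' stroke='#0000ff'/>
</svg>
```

Since the viewBox matches the mm dimensions, user units are millimetres directly. The only transform is the Y-flip y_m = 110.652 − y_svg.

Shape 1 is a regular polygon drawn with `<polygon>`. Its stroke #0000ff means score at S518, F2354. After flipping Y the toolpath is (143.292,89.789) → (151.013,104.931) → (167.987,105.815) → (177.240,91.557) → (169.519,76.415) → (152.545,75.531) → (143.292,89.789), returning to the start.

Shape 2 is a open polyline drawn with `<polyline>`. Its stroke #ff00ff means engrave at S230, F3009. After flipping Y the toolpath is (173.486,85.652) → (202.464,21.412) → (168.610,101.589).

Shape 3 is a regular polygon drawn with `<polygon>`. Its stroke #0000ff means score at S518, F2354. After flipping Y the toolpath is (27.743,76.824) → (44.485,73.976) → (33.647,60.901) → (27.743,76.824), returning to the start.

Shape 4 is a rectangle drawn with `<rect>`. Its stroke #0000ff means score at S518, F2354. After flipping Y the toolpath is (116.301,61.286) → (211.443,61.286) → (211.443,17.874) → (116.301,17.874) → (116.301,61.286), returning to the start.

G21
G90
G0 X143.292 Y89.789
M3 S518
G1 X151.013 Y104.931 F2354
G1 X167.987 Y105.815
G1 X177.240 Y91.557
G1 X169.519 Y76.415
G1 X152.545 Y75.531
G1 X143.292 Y89.789
M5
G0 X173.486 Y85.652
M3 S230
G1 X202.464 Y21.412 F3009
G1 X168.610 Y101.589
M5
G0 X27.743 Y76.824
M3 S518
G1 X44.485 Y73.976 F2354
G1 X33.647 Y60.901
G1 X27.743 Y76.824
M5
G0 X116.301 Y61.286
M3 S518
G1 X211.443 Y61.286 F2354
G1 X211.443 Y17.874
G1 X116.301 Y17.874
G1 X116.301 Y61.286
M5
G0 X0.000 Y0.000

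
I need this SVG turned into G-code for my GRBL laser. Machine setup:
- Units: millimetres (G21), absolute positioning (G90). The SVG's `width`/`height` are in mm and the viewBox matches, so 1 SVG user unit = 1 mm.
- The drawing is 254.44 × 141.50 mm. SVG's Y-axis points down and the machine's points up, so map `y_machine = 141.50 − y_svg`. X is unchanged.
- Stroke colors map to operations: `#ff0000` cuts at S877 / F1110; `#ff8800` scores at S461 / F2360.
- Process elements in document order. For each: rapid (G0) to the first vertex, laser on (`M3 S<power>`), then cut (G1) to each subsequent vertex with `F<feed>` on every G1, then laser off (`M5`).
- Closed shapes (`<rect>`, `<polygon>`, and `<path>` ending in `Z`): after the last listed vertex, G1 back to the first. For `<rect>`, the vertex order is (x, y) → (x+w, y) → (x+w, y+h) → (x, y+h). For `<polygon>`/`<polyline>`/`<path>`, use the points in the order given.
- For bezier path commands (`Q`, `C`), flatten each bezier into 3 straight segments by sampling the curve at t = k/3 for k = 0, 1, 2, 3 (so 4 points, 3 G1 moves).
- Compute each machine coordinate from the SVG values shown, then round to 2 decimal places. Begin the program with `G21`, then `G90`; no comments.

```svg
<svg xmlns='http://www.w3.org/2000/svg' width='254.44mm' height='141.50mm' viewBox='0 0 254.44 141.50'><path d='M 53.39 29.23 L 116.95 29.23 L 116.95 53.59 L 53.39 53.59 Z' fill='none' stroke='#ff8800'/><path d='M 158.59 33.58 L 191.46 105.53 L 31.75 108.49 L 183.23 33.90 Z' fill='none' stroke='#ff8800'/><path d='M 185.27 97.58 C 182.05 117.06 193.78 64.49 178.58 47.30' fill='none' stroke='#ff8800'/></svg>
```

Since the viewBox matches the mm dimensions, user units are millimetres directly. The only transform is the Y-flip y_m = 141.50 − y_svg.

Shape 1 is a rectangle drawn with `<path>`. Its stroke #ff8800 means score at S461, F2360. After flipping Y the toolpath is (53.39,112.27) → (116.95,112.27) → (116.95,87.91) → (53.39,87.91) → (53.39,112.27), returning to the start.

Shape 2 is a closed polygon drawn with `<path>`. Its stroke #ff8800 means score at S461, F2360. After flipping Y the toolpath is (158.59,107.92) → (191.46,35.97) → (31.75,33.01) → (183.23,107.60) → (158.59,107.92), returning to the start.

Shape 3 is a cubic bezier drawn with `<path>`. Its stroke #ff8800 means score at S461, F2360. After flipping Y the toolpath is (185.27,43.92) → (185.48,44.48) → (186.35,69.20) → (178.58,94.20).

G21
G90
G0 X53.39 Y112.27
M3 S461
G1 X116.95 Y112.27 F2360
G1 X116.95 Y87.91 F2360
G1 X53.39 Y87.91 F2360
G1 X53.39 Y112.27 F2360
M5
G0 X158.59 Y107.92
M3 S461
G1 X191.46 Y35.97 F2360
G1 X31.75 Y33.01 F2360
G1 X183.23 Y107.60 F2360
G1 X158.59 Y107.92 F2360
M5
G0 X185.27 Y43.92
M3 S461
G1 X185.48 Y44.48 F2360
G1 X186.35 Y69.20 F2360
G1 X178.58 Y94.20 F2360
M5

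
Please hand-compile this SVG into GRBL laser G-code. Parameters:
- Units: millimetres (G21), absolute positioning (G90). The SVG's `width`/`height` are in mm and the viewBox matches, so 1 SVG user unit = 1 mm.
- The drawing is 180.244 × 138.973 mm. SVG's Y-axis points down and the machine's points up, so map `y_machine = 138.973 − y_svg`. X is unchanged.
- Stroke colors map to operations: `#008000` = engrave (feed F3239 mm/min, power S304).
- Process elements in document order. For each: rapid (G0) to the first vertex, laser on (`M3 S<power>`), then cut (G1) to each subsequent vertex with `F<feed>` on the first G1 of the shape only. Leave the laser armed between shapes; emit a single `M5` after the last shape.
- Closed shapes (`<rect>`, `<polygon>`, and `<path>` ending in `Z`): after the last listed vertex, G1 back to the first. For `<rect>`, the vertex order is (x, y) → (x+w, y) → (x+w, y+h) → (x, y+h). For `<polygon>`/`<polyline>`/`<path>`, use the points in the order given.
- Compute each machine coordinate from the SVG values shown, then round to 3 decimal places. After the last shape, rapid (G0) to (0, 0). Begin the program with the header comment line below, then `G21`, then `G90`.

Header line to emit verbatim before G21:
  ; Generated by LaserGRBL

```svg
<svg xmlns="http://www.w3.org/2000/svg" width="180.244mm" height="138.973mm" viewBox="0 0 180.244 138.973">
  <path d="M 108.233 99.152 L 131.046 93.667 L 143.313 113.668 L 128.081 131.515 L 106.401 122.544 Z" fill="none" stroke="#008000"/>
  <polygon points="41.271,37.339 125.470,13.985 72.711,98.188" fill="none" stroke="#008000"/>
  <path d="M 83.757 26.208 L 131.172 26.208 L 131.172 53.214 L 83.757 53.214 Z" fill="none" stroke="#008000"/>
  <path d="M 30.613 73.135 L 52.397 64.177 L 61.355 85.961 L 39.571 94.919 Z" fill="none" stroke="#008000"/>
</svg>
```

Since the viewBox matches the mm dimensions, user units are millimetres directly. The only transform is the Y-flip y_m = 138.973 − y_svg.

Shape 1 is a regular polygon drawn with `<path>`. Its stroke #008000 means engrave at S304, F3239. After flipping Y the toolpath is (108.233,39.821) → (131.046,45.306) → (143.313,25.305) → (128.081,7.458) → (106.401,16.429) → (108.233,39.821), returning to the start.

Shape 2 is a closed polygon drawn with `<polygon>`. Its stroke #008000 means engrave at S304, F3239. After flipping Y the toolpath is (41.271,101.634) → (125.470,124.988) → (72.711,40.785) → (41.271,101.634), returning to the start.

Shape 3 is a rectangle drawn with `<path>`. Its stroke #008000 means engrave at S304, F3239. After flipping Y the toolpath is (83.757,112.765) → (131.172,112.765) → (131.172,85.759) → (83.757,85.759) → (83.757,112.765), returning to the start.

Shape 4 is a regular polygon drawn with `<path>`. Its stroke #008000 means engrave at S304, F3239. After flipping Y the toolpath is (30.613,65.838) → (52.397,74.796) → (61.355,53.012) → (39.571,44.054) → (30.613,65.838), returning to the start.

; Generated by LaserGRBL
G21
G90
G0 X108.233 Y39.821
M3 S304
G1 X131.046 Y45.306 F3239
G1 X143.313 Y25.305
G1 X128.081 Y7.458
G1 X106.401 Y16.429
G1 X108.233 Y39.821
G0 X41.271 Y101.634
M3 S304
G1 X125.470 Y124.988 F3239
G1 X72.711 Y40.785
G1 X41.271 Y101.634
G0 X83.757 Y112.765
M3 S304
G1 X131.172 Y112.765 F3239
G1 X131.172 Y85.759
G1 X83.757 Y85.759
G1 X83.757 Y112.765
G0 X30.613 Y65.838
M3 S304
G1 X52.397 Y74.796 F3239
G1 X61.355 Y53.012
G1 X39.571 Y44.054
G1 X30.613 Y65.838
M5
G0 X0.000 Y0.000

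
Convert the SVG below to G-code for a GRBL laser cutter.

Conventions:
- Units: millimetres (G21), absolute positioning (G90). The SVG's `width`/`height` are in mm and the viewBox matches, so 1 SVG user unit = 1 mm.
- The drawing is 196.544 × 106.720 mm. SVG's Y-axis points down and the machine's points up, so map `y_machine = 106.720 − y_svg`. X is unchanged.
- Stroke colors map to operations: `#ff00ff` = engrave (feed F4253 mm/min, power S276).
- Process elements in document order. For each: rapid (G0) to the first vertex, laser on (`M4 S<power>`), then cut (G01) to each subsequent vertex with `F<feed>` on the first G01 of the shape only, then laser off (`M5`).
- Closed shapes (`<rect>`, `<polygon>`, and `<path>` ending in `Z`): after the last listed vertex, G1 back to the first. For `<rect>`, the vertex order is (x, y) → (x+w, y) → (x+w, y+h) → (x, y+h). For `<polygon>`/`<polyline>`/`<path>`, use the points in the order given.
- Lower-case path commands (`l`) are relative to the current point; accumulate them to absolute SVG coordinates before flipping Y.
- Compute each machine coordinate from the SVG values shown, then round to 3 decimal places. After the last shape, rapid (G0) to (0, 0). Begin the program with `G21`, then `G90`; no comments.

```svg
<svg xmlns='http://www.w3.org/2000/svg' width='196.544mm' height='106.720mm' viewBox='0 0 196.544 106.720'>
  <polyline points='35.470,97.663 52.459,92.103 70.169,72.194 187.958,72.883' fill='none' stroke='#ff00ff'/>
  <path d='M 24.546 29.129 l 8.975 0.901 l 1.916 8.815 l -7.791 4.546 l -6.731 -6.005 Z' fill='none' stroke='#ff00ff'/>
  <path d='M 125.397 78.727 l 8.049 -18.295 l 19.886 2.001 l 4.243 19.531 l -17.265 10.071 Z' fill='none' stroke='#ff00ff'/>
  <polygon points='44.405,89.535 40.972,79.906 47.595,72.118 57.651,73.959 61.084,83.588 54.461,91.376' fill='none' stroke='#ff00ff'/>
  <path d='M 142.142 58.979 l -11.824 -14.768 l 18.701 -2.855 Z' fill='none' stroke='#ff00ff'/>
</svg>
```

Since the viewBox matches the mm dimensions, user units are millimetres directly. The only transform is the Y-flip y_m = 106.720 − y_svg.

Shape 1 is a open polyline drawn with `<polyline>`. Its stroke #ff00ff means engrave at S276, F4253. After flipping Y the toolpath is (35.470,9.057) → (52.459,14.617) → (70.169,34.526) → (187.958,33.837).

Shape 2 is a regular polygon drawn with `<path>`. Its stroke #ff00ff means engrave at S276, F4253. After flipping Y the toolpath is (24.546,77.591) → (33.521,76.690) → (35.437,67.875) → (27.646,63.329) → (20.915,69.334) → (24.546,77.591), returning to the start.

Shape 3 is a regular polygon drawn with `<path>`. Its stroke #ff00ff means engrave at S276, F4253. After flipping Y the toolpath is (125.397,27.993) → (133.446,46.288) → (153.332,44.287) → (157.575,24.756) → (140.310,14.685) → (125.397,27.993), returning to the start.

Shape 4 is a regular polygon drawn with `<polygon>`. Its stroke #ff00ff means engrave at S276, F4253. After flipping Y the toolpath is (44.405,17.185) → (40.972,26.814) → (47.595,34.602) → (57.651,32.761) → (61.084,23.132) → (54.461,15.344) → (44.405,17.185), returning to the start.

Shape 5 is a regular polygon drawn with `<path>`. Its stroke #ff00ff means engrave at S276, F4253. After flipping Y the toolpath is (142.142,47.741) → (130.318,62.509) → (149.019,65.364) → (142.142,47.741), returning to the start.

G21
G90
G0 X35.470 Y9.057
M4 S276
G01 X52.459 Y14.617 F4253
G01 X70.169 Y34.526
G01 X187.958 Y33.837
M5
G0 X24.546 Y77.591
M4 S276
G01 X33.521 Y76.690 F4253
G01 X35.437 Y67.875
G01 X27.646 Y63.329
G01 X20.915 Y69.334
G01 X24.546 Y77.591
M5
G0 X125.397 Y27.993
M4 S276
G01 X133.446 Y46.288 F4253
G01 X153.332 Y44.287
G01 X157.575 Y24.756
G01 X140.310 Y14.685
G01 X125.397 Y27.993
M5
G0 X44.405 Y17.185
M4 S276
G01 X40.972 Y26.814 F4253
G01 X47.595 Y34.602
G01 X57.651 Y32.761
G01 X61.084 Y23.132
G01 X54.461 Y15.344
G01 X44.405 Y17.185
M5
G0 X142.142 Y47.741
M4 S276
G01 X130.318 Y62.509 F4253
G01 X149.019 Y65.364
G01 X142.142 Y47.741
M5
G0 X0.000 Y0.000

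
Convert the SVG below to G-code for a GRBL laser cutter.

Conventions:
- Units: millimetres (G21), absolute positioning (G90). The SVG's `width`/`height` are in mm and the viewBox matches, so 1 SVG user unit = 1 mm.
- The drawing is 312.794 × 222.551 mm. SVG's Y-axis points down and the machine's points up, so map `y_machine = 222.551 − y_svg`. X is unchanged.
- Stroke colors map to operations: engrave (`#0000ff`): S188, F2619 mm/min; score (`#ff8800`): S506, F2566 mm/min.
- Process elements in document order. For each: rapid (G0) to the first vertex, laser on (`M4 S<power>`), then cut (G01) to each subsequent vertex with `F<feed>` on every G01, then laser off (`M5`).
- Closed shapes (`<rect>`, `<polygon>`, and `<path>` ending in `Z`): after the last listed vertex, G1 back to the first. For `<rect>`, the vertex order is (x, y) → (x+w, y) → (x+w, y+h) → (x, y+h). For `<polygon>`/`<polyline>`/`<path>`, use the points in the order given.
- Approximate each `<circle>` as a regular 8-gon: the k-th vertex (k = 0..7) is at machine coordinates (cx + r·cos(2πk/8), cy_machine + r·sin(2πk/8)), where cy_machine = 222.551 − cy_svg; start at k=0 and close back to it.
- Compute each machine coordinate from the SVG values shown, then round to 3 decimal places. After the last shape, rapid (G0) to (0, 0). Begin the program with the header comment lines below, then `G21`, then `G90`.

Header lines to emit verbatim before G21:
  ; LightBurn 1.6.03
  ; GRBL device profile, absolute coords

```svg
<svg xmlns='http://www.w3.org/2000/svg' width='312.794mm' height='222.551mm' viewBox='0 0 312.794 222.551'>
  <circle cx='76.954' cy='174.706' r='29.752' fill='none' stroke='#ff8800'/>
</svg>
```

Since the viewBox matches the mm dimensions, user units are millimetres directly. The only transform is the Y-flip y_m = 222.551 − y_svg.

Shape 1 is a circle drawn with `<circle>`. Its stroke #ff8800 means score at S506, F2566. After flipping Y the toolpath is (106.706,47.845) → (97.992,68.883) → (76.954,77.597) → (55.916,68.883) → (47.202,47.845) → (55.916,26.807) → (76.954,18.093) → (97.992,26.807) → (106.706,47.845), returning to the start.

; LightBurn 1.6.03
; GRBL device profile, absolute coords
G21
G90
G0 X106.706 Y47.845
M4 S506
G01 X97.992 Y68.883 F2566
G01 X76.954 Y77.597 F2566
G01 X55.916 Y68.883 F2566
G01 X47.202 Y47.845 F2566
G01 X55.916 Y26.807 F2566
G01 X76.954 Y18.093 F2566
G01 X97.992 Y26.807 F2566
G01 X106.706 Y47.845 F2566
M5
G0 X0.000 Y0.000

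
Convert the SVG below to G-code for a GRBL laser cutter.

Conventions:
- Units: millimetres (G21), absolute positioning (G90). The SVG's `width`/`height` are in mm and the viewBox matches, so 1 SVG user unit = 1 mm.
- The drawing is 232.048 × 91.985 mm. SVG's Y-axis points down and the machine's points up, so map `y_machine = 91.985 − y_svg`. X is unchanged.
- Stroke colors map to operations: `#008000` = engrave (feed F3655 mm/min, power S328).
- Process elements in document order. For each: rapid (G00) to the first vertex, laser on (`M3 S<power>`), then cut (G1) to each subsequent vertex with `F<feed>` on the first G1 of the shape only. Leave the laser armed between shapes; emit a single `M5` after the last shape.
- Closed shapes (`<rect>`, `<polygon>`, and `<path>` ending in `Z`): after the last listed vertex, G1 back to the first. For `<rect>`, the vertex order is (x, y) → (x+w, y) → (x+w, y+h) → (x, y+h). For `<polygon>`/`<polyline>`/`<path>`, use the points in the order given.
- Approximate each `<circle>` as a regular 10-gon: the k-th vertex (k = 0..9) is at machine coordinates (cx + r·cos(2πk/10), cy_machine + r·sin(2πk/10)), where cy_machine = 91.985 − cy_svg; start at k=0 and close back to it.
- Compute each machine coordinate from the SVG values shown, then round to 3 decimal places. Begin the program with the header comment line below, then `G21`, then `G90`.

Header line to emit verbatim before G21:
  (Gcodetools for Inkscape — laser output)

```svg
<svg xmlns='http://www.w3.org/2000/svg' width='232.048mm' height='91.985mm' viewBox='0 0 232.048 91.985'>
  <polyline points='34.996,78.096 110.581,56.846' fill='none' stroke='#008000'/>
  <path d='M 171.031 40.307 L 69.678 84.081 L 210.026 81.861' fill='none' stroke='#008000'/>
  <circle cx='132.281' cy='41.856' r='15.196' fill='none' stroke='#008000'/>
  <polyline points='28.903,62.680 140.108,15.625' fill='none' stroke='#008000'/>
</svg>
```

1 u = 1 mm; y_m = 91.985 − y.

[1] `<polyline>` line segment, #008000→engrave S328 F3655: (34.996,13.889) → (110.581,35.139)

[2] `<path>` open polyline, #008000→engrave S328 F3655: (171.031,51.678) → (69.678,7.904) → (210.026,10.124)

[3] `<circle>` circle, #008000→engrave S328 F3655: (147.477,50.129) → (144.575,59.061) → (136.977,64.581) → (127.585,64.581) → (119.987,59.061) → (117.085,50.129) → (119.987,41.197) → (127.585,35.677) → (136.977,35.677) → (144.575,41.197) → (147.477,50.129) (closed)

[4] `<polyline>` line segment, #008000→engrave S328 F3655: (28.903,29.305) → (140.108,76.360)

(Gcodetools for Inkscape — laser output)
G21
G90
G00 X34.996 Y13.889
M3 S328
G1 X110.581 Y35.139 F3655
G00 X171.031 Y51.678
M3 S328
G1 X69.678 Y7.904 F3655
G1 X210.026 Y10.124
G00 X147.477 Y50.129
M3 S328
G1 X144.575 Y59.061 F3655
G1 X136.977 Y64.581
G1 X127.585 Y64.581
G1 X119.987 Y59.061
G1 X117.085 Y50.129
G1 X119.987 Y41.197
G1 X127.585 Y35.677
G1 X136.977 Y35.677
G1 X144.575 Y41.197
G1 X147.477 Y50.129
G00 X28.903 Y29.305
M3 S328
G1 X140.108 Y76.360 F3655
M5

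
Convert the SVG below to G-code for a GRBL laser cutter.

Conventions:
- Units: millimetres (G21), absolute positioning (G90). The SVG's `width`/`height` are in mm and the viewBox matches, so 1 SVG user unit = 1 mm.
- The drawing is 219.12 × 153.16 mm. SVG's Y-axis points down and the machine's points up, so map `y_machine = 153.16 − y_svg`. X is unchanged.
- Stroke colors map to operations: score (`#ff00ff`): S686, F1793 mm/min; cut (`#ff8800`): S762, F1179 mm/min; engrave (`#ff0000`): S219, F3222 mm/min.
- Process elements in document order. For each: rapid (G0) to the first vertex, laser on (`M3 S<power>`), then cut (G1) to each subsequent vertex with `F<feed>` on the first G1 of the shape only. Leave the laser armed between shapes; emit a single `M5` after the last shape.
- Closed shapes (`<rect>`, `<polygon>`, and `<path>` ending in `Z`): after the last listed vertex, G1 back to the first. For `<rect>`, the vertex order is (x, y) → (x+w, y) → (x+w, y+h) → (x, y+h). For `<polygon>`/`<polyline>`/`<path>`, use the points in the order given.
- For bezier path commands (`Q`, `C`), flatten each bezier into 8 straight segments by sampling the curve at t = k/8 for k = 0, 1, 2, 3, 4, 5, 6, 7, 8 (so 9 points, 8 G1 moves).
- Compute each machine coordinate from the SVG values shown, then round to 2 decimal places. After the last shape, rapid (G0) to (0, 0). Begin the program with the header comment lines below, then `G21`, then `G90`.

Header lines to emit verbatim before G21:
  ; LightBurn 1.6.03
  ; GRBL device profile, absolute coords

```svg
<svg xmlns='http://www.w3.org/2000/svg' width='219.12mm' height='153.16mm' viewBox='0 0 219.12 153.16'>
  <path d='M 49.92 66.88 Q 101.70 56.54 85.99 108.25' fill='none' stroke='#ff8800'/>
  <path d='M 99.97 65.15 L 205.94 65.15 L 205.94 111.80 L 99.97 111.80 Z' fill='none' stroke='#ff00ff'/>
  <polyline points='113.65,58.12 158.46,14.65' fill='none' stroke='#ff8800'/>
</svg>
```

1 u = 1 mm; y_m = 153.16 − y.

[1] `<path>` quadratic bezier, #ff8800→cut S762 F1179: (49.92,86.28) → (61.81,87.90) → (71.59,87.57) → (79.26,85.31) → (84.83,81.11) → (88.28,74.97) → (89.63,66.89) → (88.86,56.87) → (85.99,44.91)

[2] `<path>` rectangle, #ff00ff→score S686 F1793: (99.97,88.01) → (205.94,88.01) → (205.94,41.36) → (99.97,41.36) → (99.97,88.01) (closed)

[3] `<polyline>` line segment, #ff8800→cut S762 F1179: (113.65,95.04) → (158.46,138.51)

; LightBurn 1.6.03
; GRBL device profile, absolute coords
G21
G90
G0 X49.92 Y86.28
M3 S762
G1 X61.81 Y87.90 F1179
G1 X71.59 Y87.57
G1 X79.26 Y85.31
G1 X84.83 Y81.11
G1 X88.28 Y74.97
G1 X89.63 Y66.89
G1 X88.86 Y56.87
G1 X85.99 Y44.91
G0 X99.97 Y88.01
M3 S686
G1 X205.94 Y88.01 F1793
G1 X205.94 Y41.36
G1 X99.97 Y41.36
G1 X99.97 Y88.01
G0 X113.65 Y95.04
M3 S762
G1 X158.46 Y138.51 F1179
M5
G0 X0.00 Y0.00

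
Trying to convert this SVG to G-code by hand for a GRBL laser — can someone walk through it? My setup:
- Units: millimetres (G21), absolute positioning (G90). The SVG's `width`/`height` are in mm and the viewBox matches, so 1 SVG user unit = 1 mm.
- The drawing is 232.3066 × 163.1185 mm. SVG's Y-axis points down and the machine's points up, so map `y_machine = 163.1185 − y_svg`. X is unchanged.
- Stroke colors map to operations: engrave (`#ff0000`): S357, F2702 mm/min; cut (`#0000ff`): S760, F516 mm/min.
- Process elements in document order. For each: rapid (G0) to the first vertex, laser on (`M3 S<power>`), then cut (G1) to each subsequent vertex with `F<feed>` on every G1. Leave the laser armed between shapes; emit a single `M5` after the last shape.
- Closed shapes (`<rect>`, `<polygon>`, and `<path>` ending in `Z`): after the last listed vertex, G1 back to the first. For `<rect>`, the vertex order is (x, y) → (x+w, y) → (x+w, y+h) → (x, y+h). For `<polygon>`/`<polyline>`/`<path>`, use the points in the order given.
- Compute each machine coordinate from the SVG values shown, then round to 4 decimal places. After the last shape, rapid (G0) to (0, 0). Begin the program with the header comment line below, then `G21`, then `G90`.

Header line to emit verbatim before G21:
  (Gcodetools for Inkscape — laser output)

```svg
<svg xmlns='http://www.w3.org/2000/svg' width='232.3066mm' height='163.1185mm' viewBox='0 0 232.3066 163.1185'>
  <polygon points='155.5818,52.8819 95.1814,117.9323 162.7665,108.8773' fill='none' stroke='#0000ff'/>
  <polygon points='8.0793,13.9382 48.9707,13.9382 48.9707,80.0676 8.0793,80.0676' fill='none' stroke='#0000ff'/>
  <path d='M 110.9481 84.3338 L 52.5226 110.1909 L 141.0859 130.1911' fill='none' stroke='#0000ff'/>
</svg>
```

(Gcodetools for Inkscape — laser output)
G21
G90
G0 X155.5818 Y110.2366
M3 S760
G1 X95.1814 Y45.1862 F516
G1 X162.7665 Y54.2412 F516
G1 X155.5818 Y110.2366 F516
G0 X8.0793 Y149.1803
M3 S760
G1 X48.9707 Y149.1803 F516
G1 X48.9707 Y83.0509 F516
G1 X8.0793 Y83.0509 F516
G1 X8.0793 Y149.1803 F516
G0 X110.9481 Y78.7847
M3 S760
G1 X52.5226 Y52.9276 F516
G1 X141.0859 Y32.9274 F516
M5
G0 X0.0000 Y0.0000

viewBox `0 0 232.3066 163.1185` with mm width/height → 1 unit = 1 mm. Flip: y_m = 163.1185 − y_svg.

**Shape 1** — `<polygon>` closed polygon, stroke `#0000ff` → cut (S760, F516). Machine vertices: (155.5818,110.2366) → (95.1814,45.1862) → (162.7665,54.2412) → (155.5818,110.2366). Closed: final G1 returns to the first vertex.

**Shape 2** — `<polygon>` rectangle, stroke `#0000ff` → cut (S760, F516). Machine vertices: (8.0793,149.1803) → (48.9707,149.1803) → (48.9707,83.0509) → (8.0793,83.0509) → (8.0793,149.1803). Closed: final G1 returns to the first vertex.

**Shape 3** — `<path>` open polyline, stroke `#0000ff` → cut (S760, F516). Machine vertices: (110.9481,78.7847) → (52.5226,52.9276) → (141.0859,32.9274). Open path.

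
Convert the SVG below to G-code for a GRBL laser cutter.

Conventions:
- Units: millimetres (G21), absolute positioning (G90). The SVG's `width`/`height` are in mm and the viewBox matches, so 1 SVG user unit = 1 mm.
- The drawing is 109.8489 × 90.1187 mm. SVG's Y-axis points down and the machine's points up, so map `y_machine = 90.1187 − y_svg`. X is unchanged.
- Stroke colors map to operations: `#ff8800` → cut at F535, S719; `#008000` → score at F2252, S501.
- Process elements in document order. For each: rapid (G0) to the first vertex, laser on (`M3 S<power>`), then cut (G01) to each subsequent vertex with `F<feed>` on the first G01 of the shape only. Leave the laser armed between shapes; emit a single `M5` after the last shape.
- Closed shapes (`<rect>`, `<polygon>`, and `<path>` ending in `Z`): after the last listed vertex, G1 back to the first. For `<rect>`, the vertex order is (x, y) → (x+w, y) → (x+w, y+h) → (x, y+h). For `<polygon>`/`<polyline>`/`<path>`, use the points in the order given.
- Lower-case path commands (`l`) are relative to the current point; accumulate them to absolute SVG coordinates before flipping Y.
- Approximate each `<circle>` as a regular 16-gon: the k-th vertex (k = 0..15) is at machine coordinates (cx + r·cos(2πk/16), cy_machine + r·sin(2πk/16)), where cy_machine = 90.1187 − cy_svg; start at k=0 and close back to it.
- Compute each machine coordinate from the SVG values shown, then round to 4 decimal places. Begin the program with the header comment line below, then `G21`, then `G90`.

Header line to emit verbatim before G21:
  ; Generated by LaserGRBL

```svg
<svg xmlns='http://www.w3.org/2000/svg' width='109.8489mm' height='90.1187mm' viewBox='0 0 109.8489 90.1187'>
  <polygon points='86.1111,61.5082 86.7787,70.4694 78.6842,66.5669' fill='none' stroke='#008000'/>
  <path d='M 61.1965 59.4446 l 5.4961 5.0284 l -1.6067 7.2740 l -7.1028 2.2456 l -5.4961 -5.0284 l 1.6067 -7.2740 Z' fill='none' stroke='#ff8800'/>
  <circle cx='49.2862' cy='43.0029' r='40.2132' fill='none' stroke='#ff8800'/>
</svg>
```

; Generated by LaserGRBL
G21
G90
G0 X86.1111 Y28.6105
M3 S501
G01 X86.7787 Y19.6493 F2252
G01 X78.6842 Y23.5518
G01 X86.1111 Y28.6105
G0 X61.1965 Y30.6741
M3 S719
G01 X66.6926 Y25.6457 F535
G01 X65.0859 Y18.3717
G01 X57.9831 Y16.1261
G01 X52.4870 Y21.1545
G01 X54.0937 Y28.4285
G01 X61.1965 Y30.6741
G0 X89.4994 Y47.1158
M3 S719
G01 X86.4384 Y62.5047 F535
G01 X77.7212 Y75.5508
G01 X64.6751 Y84.2680
G01 X49.2862 Y87.3290
G01 X33.8973 Y84.2680
G01 X20.8512 Y75.5508
G01 X12.1340 Y62.5047
G01 X9.0730 Y47.1158
G01 X12.1340 Y31.7269
G01 X20.8512 Y18.6808
G01 X33.8973 Y9.9636
G01 X49.2862 Y6.9026
G01 X64.6751 Y9.9636
G01 X77.7212 Y18.6808
G01 X86.4384 Y31.7269
G01 X89.4994 Y47.1158
M5

viewBox `0 0 109.8489 90.1187` with mm width/height → 1 unit = 1 mm. Flip: y_m = 90.1187 − y_svg.

**Shape 1** — `<polygon>` regular polygon, stroke `#008000` → score (S501, F2252). Machine vertices: (86.1111,28.6105) → (86.7787,19.6493) → (78.6842,23.5518) → (86.1111,28.6105). Closed: final G1 returns to the first vertex.

**Shape 2** — `<path>` regular polygon, stroke `#ff8800` → cut (S719, F535). Machine vertices: (61.1965,30.6741) → (66.6926,25.6457) → (65.0859,18.3717) → (57.9831,16.1261) → (52.4870,21.1545) → (54.0937,28.4285) → (61.1965,30.6741). Closed: final G1 returns to the first vertex.

**Shape 3** — `<circle>` circle, stroke `#ff8800` → cut (S719, F535). Machine vertices: (89.4994,47.1158) → (86.4384,62.5047) → (77.7212,75.5508) → (64.6751,84.2680) → (49.2862,87.3290) → (33.8973,84.2680) → (20.8512,75.5508) → (12.1340,62.5047) → (9.0730,47.1158) → (12.1340,31.7269) → (20.8512,18.6808) → (33.8973,9.9636) → (49.2862,6.9026) → (64.6751,9.9636) → (77.7212,18.6808) → (86.4384,31.7269) → (89.4994,47.1158). Closed: final G1 returns to the first vertex.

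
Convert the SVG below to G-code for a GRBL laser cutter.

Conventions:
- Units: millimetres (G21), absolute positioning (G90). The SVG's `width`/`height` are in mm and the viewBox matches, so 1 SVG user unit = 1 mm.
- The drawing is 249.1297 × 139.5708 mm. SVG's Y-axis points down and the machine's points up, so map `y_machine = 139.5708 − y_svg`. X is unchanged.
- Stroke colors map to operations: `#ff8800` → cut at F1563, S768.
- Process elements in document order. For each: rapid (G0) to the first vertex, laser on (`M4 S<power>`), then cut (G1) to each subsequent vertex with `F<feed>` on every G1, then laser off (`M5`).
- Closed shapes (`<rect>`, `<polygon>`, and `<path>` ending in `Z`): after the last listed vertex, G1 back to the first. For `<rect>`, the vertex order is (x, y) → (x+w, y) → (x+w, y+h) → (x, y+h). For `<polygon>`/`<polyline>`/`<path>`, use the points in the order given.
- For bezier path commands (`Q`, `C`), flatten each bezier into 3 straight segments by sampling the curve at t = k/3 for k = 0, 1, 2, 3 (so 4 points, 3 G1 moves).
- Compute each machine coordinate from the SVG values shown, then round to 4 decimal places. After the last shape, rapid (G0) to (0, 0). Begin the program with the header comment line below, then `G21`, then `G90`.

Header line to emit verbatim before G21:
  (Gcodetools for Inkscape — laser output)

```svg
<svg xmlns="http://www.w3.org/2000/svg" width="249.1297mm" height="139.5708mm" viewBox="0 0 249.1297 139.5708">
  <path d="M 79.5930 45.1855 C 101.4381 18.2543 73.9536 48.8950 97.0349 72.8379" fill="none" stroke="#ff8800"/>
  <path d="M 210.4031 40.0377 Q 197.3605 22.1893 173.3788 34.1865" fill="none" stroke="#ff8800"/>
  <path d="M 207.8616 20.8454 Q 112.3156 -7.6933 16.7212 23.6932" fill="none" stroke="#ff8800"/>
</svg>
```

Since the viewBox matches the mm dimensions, user units are millimetres directly. The only transform is the Y-flip y_m = 139.5708 − y_svg.

Shape 1 is a cubic bezier drawn with `<path>`. Its stroke #ff8800 means cut at S768, F1563. After flipping Y the toolpath is (79.5930,94.3853) → (88.6947,104.5062) → (87.1090,90.5280) → (97.0349,66.7329).

Shape 2 is a quadratic bezier drawn with `<path>`. Its stroke #ff8800 means cut at S768, F1563. After flipping Y the toolpath is (210.4031,99.5331) → (200.4926,108.1159) → (188.1511,110.0663) → (173.3788,105.3843).

Shape 3 is a quadratic bezier drawn with `<path>`. Its stroke #ff8800 means cut at S768, F1563. After flipping Y the toolpath is (207.8616,118.7254) → (144.1589,131.0928) → (80.4454,130.1436) → (16.7212,115.8776).

(Gcodetools for Inkscape — laser output)
G21
G90
G0 X79.5930 Y94.3853
M4 S768
G1 X88.6947 Y104.5062 F1563
G1 X87.1090 Y90.5280 F1563
G1 X97.0349 Y66.7329 F1563
M5
G0 X210.4031 Y99.5331
M4 S768
G1 X200.4926 Y108.1159 F1563
G1 X188.1511 Y110.0663 F1563
G1 X173.3788 Y105.3843 F1563
M5
G0 X207.8616 Y118.7254
M4 S768
G1 X144.1589 Y131.0928 F1563
G1 X80.4454 Y130.1436 F1563
G1 X16.7212 Y115.8776 F1563
M5
G0 X0.0000 Y0.0000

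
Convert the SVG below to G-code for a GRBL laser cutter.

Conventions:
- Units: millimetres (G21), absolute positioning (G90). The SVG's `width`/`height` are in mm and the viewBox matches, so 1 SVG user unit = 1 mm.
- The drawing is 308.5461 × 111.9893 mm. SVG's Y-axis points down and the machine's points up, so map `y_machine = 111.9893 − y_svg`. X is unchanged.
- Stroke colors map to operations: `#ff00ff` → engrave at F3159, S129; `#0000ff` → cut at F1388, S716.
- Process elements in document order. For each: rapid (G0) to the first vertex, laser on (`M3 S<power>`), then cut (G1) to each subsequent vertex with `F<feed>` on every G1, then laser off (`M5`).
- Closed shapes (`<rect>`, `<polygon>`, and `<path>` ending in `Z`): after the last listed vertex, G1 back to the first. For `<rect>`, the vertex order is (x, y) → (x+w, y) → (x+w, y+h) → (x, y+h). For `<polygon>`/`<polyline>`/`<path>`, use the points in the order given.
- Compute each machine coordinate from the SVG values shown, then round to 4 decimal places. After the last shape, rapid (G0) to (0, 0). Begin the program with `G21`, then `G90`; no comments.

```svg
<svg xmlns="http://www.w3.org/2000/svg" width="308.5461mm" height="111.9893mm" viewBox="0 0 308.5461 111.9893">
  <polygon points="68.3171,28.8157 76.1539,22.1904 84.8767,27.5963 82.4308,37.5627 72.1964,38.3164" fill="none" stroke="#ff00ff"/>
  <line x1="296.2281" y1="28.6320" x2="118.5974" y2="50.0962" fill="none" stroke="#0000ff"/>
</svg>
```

G21
G90
G0 X68.3171 Y83.1736
M3 S129
G1 X76.1539 Y89.7989 F3159
G1 X84.8767 Y84.3930 F3159
G1 X82.4308 Y74.4266 F3159
G1 X72.1964 Y73.6729 F3159
G1 X68.3171 Y83.1736 F3159
M5
G0 X296.2281 Y83.3573
M3 S716
G1 X118.5974 Y61.8931 F1388
M5
G0 X0.0000 Y0.0000

viewBox `0 0 308.5461 111.9893` with mm width/height → 1 unit = 1 mm. Flip: y_m = 111.9893 − y_svg.

**Shape 1** — `<polygon>` regular polygon, stroke `#ff00ff` → engrave (S129, F3159). Machine vertices: (68.3171,83.1736) → (76.1539,89.7989) → (84.8767,84.3930) → (82.4308,74.4266) → (72.1964,73.6729) → (68.3171,83.1736). Closed: final G1 returns to the first vertex.

**Shape 2** — `<line>` line segment, stroke `#0000ff` → cut (S716, F1388). Machine vertices: (296.2281,83.3573) → (118.5974,61.8931). Open path.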